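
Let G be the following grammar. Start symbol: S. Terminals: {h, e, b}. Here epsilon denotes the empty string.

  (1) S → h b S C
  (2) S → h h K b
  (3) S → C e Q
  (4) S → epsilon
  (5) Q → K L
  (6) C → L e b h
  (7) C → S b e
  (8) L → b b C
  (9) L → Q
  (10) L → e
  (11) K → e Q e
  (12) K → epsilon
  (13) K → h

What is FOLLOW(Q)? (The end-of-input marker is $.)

FIRST(K) = {epsilon, e, h}
FIRST(S) = {epsilon, b, e, h}  (via C e Q)
FIRST(Q) = {b, e, h}  (via K L)
FIRST(L) = {b, e, h}  (via Q)
FIRST(C) = {b, e, h}  (via L e b h, S b e)
FOLLOW(S) includes $ since S is the start symbol.
FOLLOW(S): in S→h b S C, S is followed by C with FIRST {b, e, h}; in C→S b e, S is followed by b e with FIRST {b}. Thus FOLLOW(S) = {$, b, e, h}.
FOLLOW(K): in S→h h K b, K is followed by b with FIRST {b}; in Q→K L, K is followed by L with FIRST {b, e, h}. Thus FOLLOW(K) = {b, e, h}.
FOLLOW(Q): in S→C e Q, the suffix after Q is empty, so FOLLOW(Q) ⊇ FOLLOW(S) = {$, b, e, h}; in L→Q, the suffix after Q is empty, so FOLLOW(Q) ⊇ FOLLOW(L) = {$, b, e, h}; in K→e Q e, Q is followed by e with FIRST {e}. Thus FOLLOW(Q) = {$, b, e, h}.
FOLLOW(L): in Q→K L, the suffix after L is empty, so FOLLOW(L) ⊇ FOLLOW(Q) = {$, b, e, h}; in C→L e b h, L is followed by e b h with FIRST {e}. Thus FOLLOW(L) = {$, b, e, h}.
FOLLOW(C): in S→h b S C, the suffix after C is empty, so FOLLOW(C) ⊇ FOLLOW(S) = {$, b, e, h}; in S→C e Q, C is followed by e Q with FIRST {e}; in L→b b C, the suffix after C is empty, so FOLLOW(C) ⊇ FOLLOW(L) = {$, b, e, h}. Thus FOLLOW(C) = {$, b, e, h}.

{$, b, e, h}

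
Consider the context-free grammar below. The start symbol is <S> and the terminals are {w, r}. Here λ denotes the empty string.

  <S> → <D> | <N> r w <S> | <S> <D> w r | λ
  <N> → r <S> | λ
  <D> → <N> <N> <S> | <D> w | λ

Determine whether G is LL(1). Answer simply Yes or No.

FIRST(<S>) = {λ, r, w}
FIRST(<N>) = {λ, r}
FIRST(<D>) = {λ, r, w}
FOLLOW(<S>) = {$, r, w}
FOLLOW(<N>) = {$, r, w}
FOLLOW(<D>) = {$, r, w}
Cell M[<D>, $] receives both <D> → <N> <N> <S> and <D> → λ — the grammar is not LL(1).

No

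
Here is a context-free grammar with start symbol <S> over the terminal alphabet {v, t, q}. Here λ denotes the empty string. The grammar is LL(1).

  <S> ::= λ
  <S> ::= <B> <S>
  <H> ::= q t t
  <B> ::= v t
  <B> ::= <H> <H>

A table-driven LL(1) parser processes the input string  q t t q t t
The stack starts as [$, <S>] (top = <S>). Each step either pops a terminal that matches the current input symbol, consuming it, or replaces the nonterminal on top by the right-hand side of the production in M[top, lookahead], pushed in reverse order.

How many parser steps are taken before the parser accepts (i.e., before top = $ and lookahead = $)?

11

      Stack            Input          Action
   1  $ <S>            q t t q t t $  expand <S> ::= <B> <S>
   2  $ <S> <B>        q t t q t t $  expand <B> ::= <H> <H>
   3  $ <S> <H> <H>    q t t q t t $  expand <H> ::= q t t
   4  $ <S> <H> t t q  q t t q t t $  match q
   5  $ <S> <H> t t    t t q t t $    match t
   6  $ <S> <H> t      t q t t $      match t
   7  $ <S> <H>        q t t $        expand <H> ::= q t t
   8  $ <S> t t q      q t t $        match q
   9  $ <S> t t        t t $          match t
  10  $ <S> t          t $            match t
  11  $ <S>            $              expand <S> ::= λ
Accept reached after 11 steps.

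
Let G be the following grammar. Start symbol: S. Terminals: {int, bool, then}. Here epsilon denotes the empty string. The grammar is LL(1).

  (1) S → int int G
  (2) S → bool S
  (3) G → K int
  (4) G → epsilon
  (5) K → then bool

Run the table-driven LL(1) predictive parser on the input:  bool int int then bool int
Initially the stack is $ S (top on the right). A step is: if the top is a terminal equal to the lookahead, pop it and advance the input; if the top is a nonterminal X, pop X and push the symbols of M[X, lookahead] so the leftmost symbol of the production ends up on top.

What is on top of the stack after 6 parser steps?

K

     Stack        Input                         Action
  1  $ S          bool int int then bool int $  expand S → bool S
  2  $ S bool     bool int int then bool int $  match bool
  3  $ S          int int then bool int $       expand S → int int G
  4  $ G int int  int int then bool int $       match int
  5  $ G int      int then bool int $           match int
  6  $ G          then bool int $               expand G → K int
Stack after step 6: $ int K (top = K).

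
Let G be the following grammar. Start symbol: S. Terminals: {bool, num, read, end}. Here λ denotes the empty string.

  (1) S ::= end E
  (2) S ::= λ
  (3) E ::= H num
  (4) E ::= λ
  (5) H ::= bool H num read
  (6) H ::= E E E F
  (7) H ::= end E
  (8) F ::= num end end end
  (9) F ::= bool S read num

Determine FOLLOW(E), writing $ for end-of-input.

FIRST(S) = {λ, end}
FIRST(F) = {bool, num}
FIRST(E) = {λ, bool, end, num}  (via H num)
FIRST(H) = {bool, end, num}  (via E E E F)
FOLLOW(S) includes $ since S is the start symbol.
FOLLOW(S): in F::=bool S read num, S is followed by read num with FIRST {read}. Thus FOLLOW(S) = {$, read}.
FOLLOW(H): in E::=H num, H is followed by num with FIRST {num}; in H::=bool H num read, H is followed by num read with FIRST {num}. Thus FOLLOW(H) = {num}.
FOLLOW(E): in S::=end E, the suffix after E is empty, so FOLLOW(E) ⊇ FOLLOW(S) = {$, read}; in H::=E E E F (occurrence 1), E is followed by E E F with FIRST {bool, end, num}; in H::=E E E F (occurrence 2), E is followed by E F with FIRST {bool, end, num}; in H::=E E E F (occurrence 3), E is followed by F with FIRST {bool, num}; in H::=end E, the suffix after E is empty, so FOLLOW(E) ⊇ FOLLOW(H) = {num}. Thus FOLLOW(E) = {$, bool, end, num, read}.
FOLLOW(F): in H::=E E E F, the suffix after F is empty, so FOLLOW(F) ⊇ FOLLOW(H) = {num}. Thus FOLLOW(F) = {num}.

{$, bool, end, num, read}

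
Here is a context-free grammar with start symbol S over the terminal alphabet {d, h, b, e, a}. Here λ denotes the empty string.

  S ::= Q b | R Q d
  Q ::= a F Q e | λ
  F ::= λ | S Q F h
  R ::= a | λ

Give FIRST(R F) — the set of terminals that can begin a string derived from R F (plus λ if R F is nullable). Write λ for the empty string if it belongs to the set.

{λ, a, b, d}

FIRST(Q): from Q::=a F Q e we get {a}; from Q::=λ we get {λ}. So FIRST(Q) = {λ, a}.
FIRST(R): from R::=a we get {a}; from R::=λ we get {λ}. So FIRST(R) = {λ, a}.
FIRST(S): from S::=Q b we get {a, b}; from S::=R Q d we get {a, d}. So FIRST(S) = {a, b, d}.
FIRST(F): from F::=λ we get {λ}; from F::=S Q F h we get {a, b, d}. So FIRST(F) = {λ, a, b, d}.
FIRST(R F): take FIRST of each symbol in turn, carrying on past any symbol whose FIRST contains λ; result {λ, a, b, d}.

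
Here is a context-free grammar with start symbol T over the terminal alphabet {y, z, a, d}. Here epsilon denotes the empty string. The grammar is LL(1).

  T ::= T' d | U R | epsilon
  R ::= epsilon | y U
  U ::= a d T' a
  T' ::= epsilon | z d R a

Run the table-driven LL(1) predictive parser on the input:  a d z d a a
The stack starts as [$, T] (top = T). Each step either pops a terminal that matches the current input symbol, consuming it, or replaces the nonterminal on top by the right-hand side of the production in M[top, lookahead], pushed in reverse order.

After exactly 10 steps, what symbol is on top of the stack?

R

step 1: stack=$ T  input=a d z d a a $  — expand T ::= U R
step 2: stack=$ R U  input=a d z d a a $  — expand U ::= a d T' a
step 3: stack=$ R a T' d a  input=a d z d a a $  — match a
step 4: stack=$ R a T' d  input=d z d a a $  — match d
step 5: stack=$ R a T'  input=z d a a $  — expand T' ::= z d R a
step 6: stack=$ R a a R d z  input=z d a a $  — match z
step 7: stack=$ R a a R d  input=d a a $  — match d
step 8: stack=$ R a a R  input=a a $  — expand R ::= epsilon
step 9: stack=$ R a a  input=a a $  — match a
step 10: stack=$ R a  input=a $  — match a
Stack after step 10: $ R (top = R).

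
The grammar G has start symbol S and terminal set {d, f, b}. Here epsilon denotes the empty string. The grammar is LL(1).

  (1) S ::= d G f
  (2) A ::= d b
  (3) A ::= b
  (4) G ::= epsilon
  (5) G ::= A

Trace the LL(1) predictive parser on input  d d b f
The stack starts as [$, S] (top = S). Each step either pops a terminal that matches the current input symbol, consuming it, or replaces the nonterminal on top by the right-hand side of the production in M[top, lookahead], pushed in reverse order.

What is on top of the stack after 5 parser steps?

step 1: stack=$ S  input=d d b f $  — expand S ::= d G f
step 2: stack=$ f G d  input=d d b f $  — match d
step 3: stack=$ f G  input=d b f $  — expand G ::= A
step 4: stack=$ f A  input=d b f $  — expand A ::= d b
step 5: stack=$ f b d  input=d b f $  — match d
Stack after step 5: $ f b (top = b).

b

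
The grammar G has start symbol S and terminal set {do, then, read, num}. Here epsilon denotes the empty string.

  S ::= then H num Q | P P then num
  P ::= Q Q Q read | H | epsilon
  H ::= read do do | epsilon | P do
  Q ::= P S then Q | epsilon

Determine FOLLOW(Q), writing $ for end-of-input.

{$, do, read, then}

FIRST(S) = {do, read, then}  (via P P then num)
FIRST(P) = {epsilon, do, read, then}  (via Q Q Q read, H)
FIRST(H) = {epsilon, do, read, then}  (via P do)
FIRST(Q) = {epsilon, do, read, then}  (via P S then Q)
FOLLOW(S) includes $ since S is the start symbol.
FOLLOW(S): in Q::=P S then Q, S is followed by then Q with FIRST {then}. Thus FOLLOW(S) = {$, then}.
FOLLOW(P): in S::=P P then num (occurrence 1), P is followed by P then num with FIRST {do, read, then}; in S::=P P then num (occurrence 2), P is followed by then num with FIRST {then}; in H::=P do, P is followed by do with FIRST {do}; in Q::=P S then Q, P is followed by S then Q with FIRST {do, read, then}. Thus FOLLOW(P) = {do, read, then}.
FOLLOW(H): in S::=then H num Q, H is followed by num Q with FIRST {num}; in P::=H, the suffix after H is empty, so FOLLOW(H) ⊇ FOLLOW(P) = {do, read, then}. Thus FOLLOW(H) = {do, num, read, then}.
FOLLOW(Q): in S::=then H num Q, the suffix after Q is empty, so FOLLOW(Q) ⊇ FOLLOW(S) = {$, then}; in P::=Q Q Q read (occurrence 1), Q is followed by Q Q read with FIRST {do, read, then}; in P::=Q Q Q read (occurrence 2), Q is followed by Q read with FIRST {do, read, then}; in P::=Q Q Q read (occurrence 3), Q is followed by read with FIRST {read}; in Q::=P S then Q, the suffix after Q is empty (adds nothing new). Thus FOLLOW(Q) = {$, do, read, then}.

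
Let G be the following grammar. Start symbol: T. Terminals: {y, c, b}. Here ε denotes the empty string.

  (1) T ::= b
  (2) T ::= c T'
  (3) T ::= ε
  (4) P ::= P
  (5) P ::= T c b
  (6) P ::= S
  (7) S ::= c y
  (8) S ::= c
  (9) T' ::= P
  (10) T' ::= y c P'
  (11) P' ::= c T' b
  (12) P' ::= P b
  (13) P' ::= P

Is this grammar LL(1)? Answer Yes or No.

No

FIRST(T) = {ε, b, c}
FIRST(P) = {b, c}
FIRST(S) = {c}
FIRST(T') = {b, c, y}
FIRST(P') = {b, c}
FOLLOW(T) = {$, c}
FOLLOW(P) = {$, b, c}
FOLLOW(S) = {$, b, c}
FOLLOW(T') = {$, b, c}
FOLLOW(P') = {$, b, c}
Cell M[P, b] receives both P ::= P and P ::= T c b — the grammar is not LL(1).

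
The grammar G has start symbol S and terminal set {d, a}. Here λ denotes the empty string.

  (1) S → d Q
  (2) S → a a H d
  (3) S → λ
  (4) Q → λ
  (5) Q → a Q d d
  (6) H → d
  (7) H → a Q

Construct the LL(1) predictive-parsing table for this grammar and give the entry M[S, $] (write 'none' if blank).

S → λ

FIRST(S): from S→d Q we get {d}; from S→a a H d we get {a}; from S→λ we get {λ}. So FIRST(S) = {λ, a, d}.
FIRST(Q): from Q→λ we get {λ}; from Q→a Q d d we get {a}. So FIRST(Q) = {λ, a}.
FIRST(H): from H→d we get {d}; from H→a Q we get {a}. So FIRST(H) = {a, d}.
FOLLOW(S) includes $ since S is the start symbol.
FOLLOW(S): S appears on no right-hand side. Thus FOLLOW(S) = {$}.
For S → d Q: FIRST(d Q) = {d}, so it goes in M[S, t] for t ∈ {d}.
For S → a a H d: FIRST(a a H d) = {a}, so it goes in M[S, t] for t ∈ {a}.
For S → λ: FIRST(λ) = {λ}, so it goes in M[S, t] for t ∈ {}; since λ ∈ FIRST, also for every t ∈ FOLLOW(S) = {$}.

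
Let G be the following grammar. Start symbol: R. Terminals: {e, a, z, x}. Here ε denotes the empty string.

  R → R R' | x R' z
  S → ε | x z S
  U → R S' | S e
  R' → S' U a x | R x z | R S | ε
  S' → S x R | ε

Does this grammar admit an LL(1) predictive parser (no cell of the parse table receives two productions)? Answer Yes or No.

FIRST(R) = {x}
FIRST(S) = {ε, x}
FIRST(U) = {e, x}
FIRST(R') = {ε, e, x}
FIRST(S') = {ε, x}
FOLLOW(R) = {$, a, e, x, z}
FOLLOW(S) = {$, a, e, x, z}
FOLLOW(U) = {a}
FOLLOW(R') = {$, a, e, x, z}
FOLLOW(S') = {a, e, x}
Cell M[R, x] receives both R → R R' and R → x R' z — the grammar is not LL(1).

No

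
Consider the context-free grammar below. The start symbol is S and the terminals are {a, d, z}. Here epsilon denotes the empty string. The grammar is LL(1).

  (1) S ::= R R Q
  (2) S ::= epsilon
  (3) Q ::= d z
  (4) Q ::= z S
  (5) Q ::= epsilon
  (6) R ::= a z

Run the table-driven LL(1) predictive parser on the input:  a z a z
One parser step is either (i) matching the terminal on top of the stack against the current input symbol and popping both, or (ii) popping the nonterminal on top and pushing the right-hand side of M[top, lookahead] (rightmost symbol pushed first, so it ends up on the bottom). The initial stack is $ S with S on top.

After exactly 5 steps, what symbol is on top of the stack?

a

     Stack      Input      Action
  1  $ S        a z a z $  expand S ::= R R Q
  2  $ Q R R    a z a z $  expand R ::= a z
  3  $ Q R z a  a z a z $  match a
  4  $ Q R z    z a z $    match z
  5  $ Q R      a z $      expand R ::= a z
Stack after step 5: $ Q z a (top = a).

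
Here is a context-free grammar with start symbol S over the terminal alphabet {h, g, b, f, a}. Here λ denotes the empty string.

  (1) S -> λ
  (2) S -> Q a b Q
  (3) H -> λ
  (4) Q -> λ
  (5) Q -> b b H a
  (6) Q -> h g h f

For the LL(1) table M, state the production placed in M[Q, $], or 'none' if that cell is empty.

Q -> λ

FIRST(H): from H->λ we get {λ}. So FIRST(H) = {λ}.
FIRST(Q): from Q->λ we get {λ}; from Q->b b H a we get {b}; from Q->h g h f we get {h}. So FIRST(Q) = {λ, b, h}.
FIRST(S): from S->λ we get {λ}; from S->Q a b Q we get {a, b, h}. So FIRST(S) = {λ, a, b, h}.
FOLLOW(S) includes $ since S is the start symbol.
FOLLOW(S): S appears on no right-hand side. Thus FOLLOW(S) = {$}.
FOLLOW(Q): in S->Q a b Q (occurrence 1), Q is followed by a b Q with FIRST {a}; in S->Q a b Q (occurrence 2), the suffix after Q is empty, so FOLLOW(Q) ⊇ FOLLOW(S) = {$}. Thus FOLLOW(Q) = {$, a}.
For Q -> λ: FIRST(λ) = {λ}, so it goes in M[Q, t] for t ∈ {}; since λ ∈ FIRST, also for every t ∈ FOLLOW(Q) = {$, a}.
For Q -> b b H a: FIRST(b b H a) = {b}, so it goes in M[Q, t] for t ∈ {b}.
For Q -> h g h f: FIRST(h g h f) = {h}, so it goes in M[Q, t] for t ∈ {h}.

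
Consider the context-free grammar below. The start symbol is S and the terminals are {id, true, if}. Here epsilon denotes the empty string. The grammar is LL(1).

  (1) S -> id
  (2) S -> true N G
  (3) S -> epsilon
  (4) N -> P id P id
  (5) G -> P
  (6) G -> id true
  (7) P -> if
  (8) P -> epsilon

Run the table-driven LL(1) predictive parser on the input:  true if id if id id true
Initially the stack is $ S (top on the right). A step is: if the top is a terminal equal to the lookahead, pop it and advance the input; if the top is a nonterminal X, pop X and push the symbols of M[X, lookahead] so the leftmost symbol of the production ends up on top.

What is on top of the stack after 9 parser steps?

G

step 1: stack=$ S  input=true if id if id id true $  — expand S -> true N G
step 2: stack=$ G N true  input=true if id if id id true $  — match true
step 3: stack=$ G N  input=if id if id id true $  — expand N -> P id P id
step 4: stack=$ G id P id P  input=if id if id id true $  — expand P -> if
step 5: stack=$ G id P id if  input=if id if id id true $  — match if
step 6: stack=$ G id P id  input=id if id id true $  — match id
step 7: stack=$ G id P  input=if id id true $  — expand P -> if
step 8: stack=$ G id if  input=if id id true $  — match if
step 9: stack=$ G id  input=id id true $  — match id
Stack after step 9: $ G (top = G).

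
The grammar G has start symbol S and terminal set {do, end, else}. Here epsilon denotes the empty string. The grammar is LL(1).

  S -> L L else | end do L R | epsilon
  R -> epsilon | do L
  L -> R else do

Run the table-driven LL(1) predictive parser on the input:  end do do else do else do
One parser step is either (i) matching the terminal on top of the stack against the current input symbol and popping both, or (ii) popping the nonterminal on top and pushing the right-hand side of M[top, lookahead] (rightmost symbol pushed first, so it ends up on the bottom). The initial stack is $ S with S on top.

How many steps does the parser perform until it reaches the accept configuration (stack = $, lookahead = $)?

13

      Stack                  Input                        Action
   1  $ S                    end do do else do else do $  expand S -> end do L R
   2  $ R L do end           end do do else do else do $  match end
   3  $ R L do               do do else do else do $      match do
   4  $ R L                  do else do else do $         expand L -> R else do
   5  $ R do else R          do else do else do $         expand R -> do L
   6  $ R do else L do       do else do else do $         match do
   7  $ R do else L          else do else do $            expand L -> R else do
   8  $ R do else do else R  else do else do $            expand R -> epsilon
   9  $ R do else do else    else do else do $            match else
  10  $ R do else do         do else do $                 match do
  11  $ R do else            else do $                    match else
  12  $ R do                 do $                         match do
  13  $ R                    $                            expand R -> epsilon
Accept reached after 13 steps.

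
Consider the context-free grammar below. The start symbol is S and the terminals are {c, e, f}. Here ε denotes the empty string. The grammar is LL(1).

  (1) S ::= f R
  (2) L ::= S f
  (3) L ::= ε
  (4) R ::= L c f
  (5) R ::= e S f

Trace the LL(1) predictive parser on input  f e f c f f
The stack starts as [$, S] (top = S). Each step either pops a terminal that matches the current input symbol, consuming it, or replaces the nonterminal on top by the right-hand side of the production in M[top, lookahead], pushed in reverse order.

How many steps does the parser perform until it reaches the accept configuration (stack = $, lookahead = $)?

11

      Stack      Input          Action
   1  $ S        f e f c f f $  expand S ::= f R
   2  $ R f      f e f c f f $  match f
   3  $ R        e f c f f $    expand R ::= e S f
   4  $ f S e    e f c f f $    match e
   5  $ f S      f c f f $      expand S ::= f R
   6  $ f R f    f c f f $      match f
   7  $ f R      c f f $        expand R ::= L c f
   8  $ f f c L  c f f $        expand L ::= ε
   9  $ f f c    c f f $        match c
  10  $ f f      f f $          match f
  11  $ f        f $            match f
Accept reached after 11 steps.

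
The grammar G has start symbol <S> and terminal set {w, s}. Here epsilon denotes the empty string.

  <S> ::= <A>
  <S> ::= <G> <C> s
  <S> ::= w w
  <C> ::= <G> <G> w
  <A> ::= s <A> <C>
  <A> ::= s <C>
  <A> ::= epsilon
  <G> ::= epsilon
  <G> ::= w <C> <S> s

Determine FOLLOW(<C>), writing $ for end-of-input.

{$, s, w}

FIRST(<A>) = {epsilon, s}
FIRST(<G>) = {epsilon, w}
FIRST(<C>) = {w}  (via <G> <G> w)
FIRST(<S>) = {epsilon, s, w}  (via <A>, <G> <C> s)
FOLLOW(<S>) includes $ since <S> is the start symbol.
FOLLOW(<S>): in <G>::=w <C> <S> s, <S> is followed by s with FIRST {s}. Thus FOLLOW(<S>) = {$, s}.
FOLLOW(<A>): in <S>::=<A>, the suffix after <A> is empty, so FOLLOW(<A>) ⊇ FOLLOW(<S>) = {$, s}; in <A>::=s <A> <C>, <A> is followed by <C> with FIRST {w}. Thus FOLLOW(<A>) = {$, s, w}.
FOLLOW(<C>): in <S>::=<G> <C> s, <C> is followed by s with FIRST {s}; in <A>::=s <A> <C>, the suffix after <C> is empty, so FOLLOW(<C>) ⊇ FOLLOW(<A>) = {$, s, w}; in <A>::=s <C>, the suffix after <C> is empty, so FOLLOW(<C>) ⊇ FOLLOW(<A>) = {$, s, w}; in <G>::=w <C> <S> s, <C> is followed by <S> s with FIRST {s, w}. Thus FOLLOW(<C>) = {$, s, w}.
FOLLOW(<G>): in <S>::=<G> <C> s, <G> is followed by <C> s with FIRST {w}; in <C>::=<G> <G> w (occurrence 1), <G> is followed by <G> w with FIRST {w}; in <C>::=<G> <G> w (occurrence 2), <G> is followed by w with FIRST {w}. Thus FOLLOW(<G>) = {w}.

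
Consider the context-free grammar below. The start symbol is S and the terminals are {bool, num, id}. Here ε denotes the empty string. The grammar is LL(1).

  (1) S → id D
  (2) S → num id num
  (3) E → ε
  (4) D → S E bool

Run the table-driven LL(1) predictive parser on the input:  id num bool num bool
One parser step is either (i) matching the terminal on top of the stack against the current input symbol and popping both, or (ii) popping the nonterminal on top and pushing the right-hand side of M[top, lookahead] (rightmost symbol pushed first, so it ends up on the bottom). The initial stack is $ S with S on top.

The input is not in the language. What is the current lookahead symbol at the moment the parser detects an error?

step 1: stack=$ S  input=id num bool num bool $  — expand S → id D
step 2: stack=$ D id  input=id num bool num bool $  — match id
step 3: stack=$ D  input=num bool num bool $  — expand D → S E bool
step 4: stack=$ bool E S  input=num bool num bool $  — expand S → num id num
step 5: stack=$ bool E num id num  input=num bool num bool $  — match num
step 6: stack=$ bool E num id  input=bool num bool $  — error: top is terminal id but lookahead is bool

bool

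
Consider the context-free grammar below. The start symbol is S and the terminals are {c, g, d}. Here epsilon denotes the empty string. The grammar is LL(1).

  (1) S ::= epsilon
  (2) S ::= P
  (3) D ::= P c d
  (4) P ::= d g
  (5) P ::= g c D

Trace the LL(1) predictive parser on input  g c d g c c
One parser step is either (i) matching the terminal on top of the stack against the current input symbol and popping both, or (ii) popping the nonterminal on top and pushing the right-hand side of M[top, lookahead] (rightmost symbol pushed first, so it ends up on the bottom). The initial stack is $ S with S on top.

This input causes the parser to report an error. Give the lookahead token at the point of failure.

      Stack      Input          Action
   1  $ S        g c d g c c $  expand S ::= P
   2  $ P        g c d g c c $  expand P ::= g c D
   3  $ D c g    g c d g c c $  match g
   4  $ D c      c d g c c $    match c
   5  $ D        d g c c $      expand D ::= P c d
   6  $ d c P    d g c c $      expand P ::= d g
   7  $ d c g d  d g c c $      match d
   8  $ d c g    g c c $        match g
   9  $ d c      c c $          match c
  10  $ d        c $            error: top is terminal d but lookahead is c

c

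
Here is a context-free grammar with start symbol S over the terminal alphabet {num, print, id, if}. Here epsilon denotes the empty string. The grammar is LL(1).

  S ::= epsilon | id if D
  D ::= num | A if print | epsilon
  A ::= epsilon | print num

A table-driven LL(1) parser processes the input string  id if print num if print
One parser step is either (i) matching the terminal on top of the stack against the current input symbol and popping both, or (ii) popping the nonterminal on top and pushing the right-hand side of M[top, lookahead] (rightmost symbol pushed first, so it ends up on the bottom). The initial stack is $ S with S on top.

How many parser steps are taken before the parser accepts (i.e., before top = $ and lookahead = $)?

9

     Stack                 Input                       Action
  1  $ S                   id if print num if print $  expand S ::= id if D
  2  $ D if id             id if print num if print $  match id
  3  $ D if                if print num if print $     match if
  4  $ D                   print num if print $        expand D ::= A if print
  5  $ print if A          print num if print $        expand A ::= print num
  6  $ print if num print  print num if print $        match print
  7  $ print if num        num if print $              match num
  8  $ print if            if print $                  match if
  9  $ print               print $                     match print
Accept reached after 9 steps.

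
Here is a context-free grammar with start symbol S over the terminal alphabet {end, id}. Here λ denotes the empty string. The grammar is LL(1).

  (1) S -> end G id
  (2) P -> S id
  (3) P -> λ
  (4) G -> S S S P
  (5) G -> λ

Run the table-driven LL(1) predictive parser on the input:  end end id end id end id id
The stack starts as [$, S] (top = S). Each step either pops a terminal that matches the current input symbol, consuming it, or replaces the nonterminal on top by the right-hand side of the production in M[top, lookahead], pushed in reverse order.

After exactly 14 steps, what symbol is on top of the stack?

      Stack                Input                          Action
   1  $ S                  end end id end id end id id $  expand S -> end G id
   2  $ id G end           end end id end id end id id $  match end
   3  $ id G               end id end id end id id $      expand G -> S S S P
   4  $ id P S S S         end id end id end id id $      expand S -> end G id
   5  $ id P S S id G end  end id end id end id id $      match end
   6  $ id P S S id G      id end id end id id $          expand G -> λ
   7  $ id P S S id        id end id end id id $          match id
   8  $ id P S S           end id end id id $             expand S -> end G id
   9  $ id P S id G end    end id end id id $             match end
  10  $ id P S id G        id end id id $                 expand G -> λ
  11  $ id P S id          id end id id $                 match id
  12  $ id P S             end id id $                    expand S -> end G id
  13  $ id P id G end      end id id $                    match end
  14  $ id P id G          id id $                        expand G -> λ
Stack after step 14: $ id P id (top = id).

id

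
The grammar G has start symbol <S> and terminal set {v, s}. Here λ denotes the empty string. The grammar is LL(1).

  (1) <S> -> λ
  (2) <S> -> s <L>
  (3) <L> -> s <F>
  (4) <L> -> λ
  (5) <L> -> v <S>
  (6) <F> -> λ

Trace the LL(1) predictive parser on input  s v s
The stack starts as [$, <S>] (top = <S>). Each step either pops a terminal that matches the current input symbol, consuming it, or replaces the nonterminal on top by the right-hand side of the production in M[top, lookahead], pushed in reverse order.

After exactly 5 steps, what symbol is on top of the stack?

s

step 1: stack=$ <S>  input=s v s $  — expand <S> -> s <L>
step 2: stack=$ <L> s  input=s v s $  — match s
step 3: stack=$ <L>  input=v s $  — expand <L> -> v <S>
step 4: stack=$ <S> v  input=v s $  — match v
step 5: stack=$ <S>  input=s $  — expand <S> -> s <L>
Stack after step 5: $ <L> s (top = s).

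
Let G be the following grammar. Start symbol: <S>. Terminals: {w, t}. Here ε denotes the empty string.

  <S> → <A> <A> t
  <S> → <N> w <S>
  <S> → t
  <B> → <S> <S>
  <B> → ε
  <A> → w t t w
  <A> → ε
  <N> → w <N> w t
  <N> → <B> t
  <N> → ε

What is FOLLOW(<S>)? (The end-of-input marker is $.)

{$, t, w}

FIRST(<A>) = {ε, w}
FIRST(<S>) = {t, w}  (via <A> <A> t, <N> w <S>)
FIRST(<B>) = {ε, t, w}  (via <S> <S>)
FIRST(<N>) = {ε, t, w}  (via <B> t)
FOLLOW(<S>) includes $ since <S> is the start symbol.
FOLLOW(<B>): in <N>→<B> t, <B> is followed by t with FIRST {t}. Thus FOLLOW(<B>) = {t}.
FOLLOW(<S>): in <S>→<N> w <S>, the suffix after <S> is empty (adds nothing new); in <B>→<S> <S> (occurrence 1), <S> is followed by <S> with FIRST {t, w}; in <B>→<S> <S> (occurrence 2), the suffix after <S> is empty, so FOLLOW(<S>) ⊇ FOLLOW(<B>) = {t}. Thus FOLLOW(<S>) = {$, t, w}.
FOLLOW(<A>): in <S>→<A> <A> t (occurrence 1), <A> is followed by <A> t with FIRST {t, w}; in <S>→<A> <A> t (occurrence 2), <A> is followed by t with FIRST {t}. Thus FOLLOW(<A>) = {t, w}.
FOLLOW(<N>): in <S>→<N> w <S>, <N> is followed by w <S> with FIRST {w}; in <N>→w <N> w t, <N> is followed by w t with FIRST {w}. Thus FOLLOW(<N>) = {w}.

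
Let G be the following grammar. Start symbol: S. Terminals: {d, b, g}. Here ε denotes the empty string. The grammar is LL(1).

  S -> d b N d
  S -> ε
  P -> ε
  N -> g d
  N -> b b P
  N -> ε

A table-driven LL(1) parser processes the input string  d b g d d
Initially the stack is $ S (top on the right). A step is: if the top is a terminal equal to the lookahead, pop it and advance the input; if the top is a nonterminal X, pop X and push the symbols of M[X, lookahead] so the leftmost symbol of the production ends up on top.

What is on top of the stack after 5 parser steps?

d

step 1: stack=$ S  input=d b g d d $  — expand S -> d b N d
step 2: stack=$ d N b d  input=d b g d d $  — match d
step 3: stack=$ d N b  input=b g d d $  — match b
step 4: stack=$ d N  input=g d d $  — expand N -> g d
step 5: stack=$ d d g  input=g d d $  — match g
Stack after step 5: $ d d (top = d).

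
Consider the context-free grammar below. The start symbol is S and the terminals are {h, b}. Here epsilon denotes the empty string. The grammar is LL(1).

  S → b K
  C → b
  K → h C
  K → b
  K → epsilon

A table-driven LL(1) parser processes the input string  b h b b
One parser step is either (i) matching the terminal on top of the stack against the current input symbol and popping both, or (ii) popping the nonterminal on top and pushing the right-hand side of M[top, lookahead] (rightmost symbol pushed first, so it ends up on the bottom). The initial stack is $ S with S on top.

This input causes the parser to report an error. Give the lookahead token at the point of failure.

step 1: stack=$ S  input=b h b b $  — expand S → b K
step 2: stack=$ K b  input=b h b b $  — match b
step 3: stack=$ K  input=h b b $  — expand K → h C
step 4: stack=$ C h  input=h b b $  — match h
step 5: stack=$ C  input=b b $  — expand C → b
step 6: stack=$ b  input=b b $  — match b
step 7: stack=$  input=b $  — error: stack empty but input remains

b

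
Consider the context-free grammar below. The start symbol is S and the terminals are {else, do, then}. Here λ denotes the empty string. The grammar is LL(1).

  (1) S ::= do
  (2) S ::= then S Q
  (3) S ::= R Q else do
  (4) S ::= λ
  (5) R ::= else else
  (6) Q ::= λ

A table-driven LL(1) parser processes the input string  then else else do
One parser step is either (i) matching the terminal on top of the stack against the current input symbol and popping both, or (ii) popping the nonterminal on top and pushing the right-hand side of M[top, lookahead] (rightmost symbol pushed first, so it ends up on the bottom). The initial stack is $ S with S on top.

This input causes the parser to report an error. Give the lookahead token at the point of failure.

step 1: stack=$ S  input=then else else do $  — expand S ::= then S Q
step 2: stack=$ Q S then  input=then else else do $  — match then
step 3: stack=$ Q S  input=else else do $  — expand S ::= R Q else do
step 4: stack=$ Q do else Q R  input=else else do $  — expand R ::= else else
step 5: stack=$ Q do else Q else else  input=else else do $  — match else
step 6: stack=$ Q do else Q else  input=else do $  — match else
step 7: stack=$ Q do else Q  input=do $  — error: M[Q, do] is empty

do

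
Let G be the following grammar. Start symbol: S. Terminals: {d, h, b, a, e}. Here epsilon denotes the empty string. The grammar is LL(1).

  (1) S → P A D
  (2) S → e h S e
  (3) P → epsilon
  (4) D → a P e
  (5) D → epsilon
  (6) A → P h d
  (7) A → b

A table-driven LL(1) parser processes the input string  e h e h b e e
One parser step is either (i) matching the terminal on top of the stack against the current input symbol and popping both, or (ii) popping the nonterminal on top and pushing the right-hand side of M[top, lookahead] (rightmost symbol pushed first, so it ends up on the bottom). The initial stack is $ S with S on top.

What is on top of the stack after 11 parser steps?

      Stack        Input            Action
   1  $ S          e h e h b e e $  expand S → e h S e
   2  $ e S h e    e h e h b e e $  match e
   3  $ e S h      h e h b e e $    match h
   4  $ e S        e h b e e $      expand S → e h S e
   5  $ e e S h e  e h b e e $      match e
   6  $ e e S h    h b e e $        match h
   7  $ e e S      b e e $          expand S → P A D
   8  $ e e D A P  b e e $          expand P → epsilon
   9  $ e e D A    b e e $          expand A → b
  10  $ e e D b    b e e $          match b
  11  $ e e D      e e $            expand D → epsilon
Stack after step 11: $ e e (top = e).

e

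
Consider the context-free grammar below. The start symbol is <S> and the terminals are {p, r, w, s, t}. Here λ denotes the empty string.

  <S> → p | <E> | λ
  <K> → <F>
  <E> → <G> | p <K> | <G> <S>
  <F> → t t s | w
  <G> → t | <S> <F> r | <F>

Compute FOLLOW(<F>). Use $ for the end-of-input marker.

FIRST(<F>) = {t, w}
FIRST(<K>) = {t, w}  (via <F>)
FIRST(<S>) = {λ, p, t, w}  (via <E>)
FIRST(<G>) = {p, t, w}  (via <S> <F> r, <F>)
FIRST(<E>) = {p, t, w}  (via <G>, <G> <S>)
FOLLOW(<S>) includes $ since <S> is the start symbol.
FOLLOW(<S>): in <E>→<G> <S>, the suffix after <S> is empty, so FOLLOW(<S>) ⊇ FOLLOW(<E>) = {$, t, w}; in <G>→<S> <F> r, <S> is followed by <F> r with FIRST {t, w}. Thus FOLLOW(<S>) = {$, t, w}.
FOLLOW(<E>): in <S>→<E>, the suffix after <E> is empty, so FOLLOW(<E>) ⊇ FOLLOW(<S>) = {$, t, w}. Thus FOLLOW(<E>) = {$, t, w}.
FOLLOW(<K>): in <E>→p <K>, the suffix after <K> is empty, so FOLLOW(<K>) ⊇ FOLLOW(<E>) = {$, t, w}. Thus FOLLOW(<K>) = {$, t, w}.
FOLLOW(<G>): in <E>→<G>, the suffix after <G> is empty, so FOLLOW(<G>) ⊇ FOLLOW(<E>) = {$, t, w}; in <E>→<G> <S>, <G> is followed by <S> with FIRST {λ, p, t, w}; in <E>→<G> <S>, the suffix after <G> is nullable, so FOLLOW(<G>) ⊇ FOLLOW(<E>) = {$, t, w}. Thus FOLLOW(<G>) = {$, p, t, w}.
FOLLOW(<F>): in <K>→<F>, the suffix after <F> is empty, so FOLLOW(<F>) ⊇ FOLLOW(<K>) = {$, t, w}; in <G>→<S> <F> r, <F> is followed by r with FIRST {r}; in <G>→<F>, the suffix after <F> is empty, so FOLLOW(<F>) ⊇ FOLLOW(<G>) = {$, p, t, w}. Thus FOLLOW(<F>) = {$, p, r, t, w}.

{$, p, r, t, w}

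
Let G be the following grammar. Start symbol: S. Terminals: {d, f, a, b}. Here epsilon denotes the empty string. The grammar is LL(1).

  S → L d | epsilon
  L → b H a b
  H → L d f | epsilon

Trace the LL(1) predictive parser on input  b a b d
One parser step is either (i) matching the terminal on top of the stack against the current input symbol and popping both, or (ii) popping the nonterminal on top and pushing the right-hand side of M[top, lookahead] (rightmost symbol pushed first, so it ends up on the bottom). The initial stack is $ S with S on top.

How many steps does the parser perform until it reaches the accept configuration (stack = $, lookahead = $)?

step 1: stack=$ S  input=b a b d $  — expand S → L d
step 2: stack=$ d L  input=b a b d $  — expand L → b H a b
step 3: stack=$ d b a H b  input=b a b d $  — match b
step 4: stack=$ d b a H  input=a b d $  — expand H → epsilon
step 5: stack=$ d b a  input=a b d $  — match a
step 6: stack=$ d b  input=b d $  — match b
step 7: stack=$ d  input=d $  — match d
Accept reached after 7 steps.

7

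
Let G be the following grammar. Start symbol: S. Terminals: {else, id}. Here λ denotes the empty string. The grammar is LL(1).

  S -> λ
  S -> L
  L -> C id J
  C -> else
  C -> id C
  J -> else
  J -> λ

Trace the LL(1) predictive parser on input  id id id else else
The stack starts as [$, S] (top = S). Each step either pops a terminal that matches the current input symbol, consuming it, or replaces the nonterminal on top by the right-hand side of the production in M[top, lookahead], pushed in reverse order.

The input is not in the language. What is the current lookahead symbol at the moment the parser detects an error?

      Stack        Input                 Action
   1  $ S          id id id else else $  expand S -> L
   2  $ L          id id id else else $  expand L -> C id J
   3  $ J id C     id id id else else $  expand C -> id C
   4  $ J id C id  id id id else else $  match id
   5  $ J id C     id id else else $     expand C -> id C
   6  $ J id C id  id id else else $     match id
   7  $ J id C     id else else $        expand C -> id C
   8  $ J id C id  id else else $        match id
   9  $ J id C     else else $           expand C -> else
  10  $ J id else  else else $           match else
  11  $ J id       else $                error: top is terminal id but lookahead is else

else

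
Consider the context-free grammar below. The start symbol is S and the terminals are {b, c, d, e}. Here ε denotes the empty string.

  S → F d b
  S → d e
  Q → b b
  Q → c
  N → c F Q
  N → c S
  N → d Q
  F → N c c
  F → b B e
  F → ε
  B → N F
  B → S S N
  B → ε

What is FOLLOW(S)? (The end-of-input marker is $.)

{$, b, c, d, e}

FIRST(Q) = {b, c}
FIRST(N) = {c, d}
FIRST(F) = {ε, b, c, d}  (via N c c)
FIRST(S) = {b, c, d}  (via F d b)
FIRST(B) = {ε, b, c, d}  (via N F, S S N)
FOLLOW(S) includes $ since S is the start symbol.
FOLLOW(B): in F→b B e, B is followed by e with FIRST {e}. Thus FOLLOW(B) = {e}.
FOLLOW(N): in F→N c c, N is followed by c c with FIRST {c}; in B→N F, N is followed by F with FIRST {ε, b, c, d}; in B→N F, the suffix after N is nullable, so FOLLOW(N) ⊇ FOLLOW(B) = {e}; in B→S S N, the suffix after N is empty, so FOLLOW(N) ⊇ FOLLOW(B) = {e}. Thus FOLLOW(N) = {b, c, d, e}.
FOLLOW(S): in N→c S, the suffix after S is empty, so FOLLOW(S) ⊇ FOLLOW(N) = {b, c, d, e}; in B→S S N (occurrence 1), S is followed by S N with FIRST {b, c, d}; in B→S S N (occurrence 2), S is followed by N with FIRST {c, d}. Thus FOLLOW(S) = {$, b, c, d, e}.
FOLLOW(Q): in N→c F Q, the suffix after Q is empty, so FOLLOW(Q) ⊇ FOLLOW(N) = {b, c, d, e}; in N→d Q, the suffix after Q is empty, so FOLLOW(Q) ⊇ FOLLOW(N) = {b, c, d, e}. Thus FOLLOW(Q) = {b, c, d, e}.
FOLLOW(F): in S→F d b, F is followed by d b with FIRST {d}; in N→c F Q, F is followed by Q with FIRST {b, c}; in B→N F, the suffix after F is empty, so FOLLOW(F) ⊇ FOLLOW(B) = {e}. Thus FOLLOW(F) = {b, c, d, e}.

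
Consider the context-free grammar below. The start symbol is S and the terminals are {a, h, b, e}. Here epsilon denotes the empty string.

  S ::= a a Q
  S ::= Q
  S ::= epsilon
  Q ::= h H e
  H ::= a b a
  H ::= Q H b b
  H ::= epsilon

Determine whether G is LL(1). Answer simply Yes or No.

Yes

FIRST(S) = {epsilon, a, h}
FIRST(Q) = {h}
FIRST(H) = {epsilon, a, h}
FOLLOW(S) = {$}
FOLLOW(Q) = {$, a, b, h}
FOLLOW(H) = {b, e}
Each cell of M receives at most one production.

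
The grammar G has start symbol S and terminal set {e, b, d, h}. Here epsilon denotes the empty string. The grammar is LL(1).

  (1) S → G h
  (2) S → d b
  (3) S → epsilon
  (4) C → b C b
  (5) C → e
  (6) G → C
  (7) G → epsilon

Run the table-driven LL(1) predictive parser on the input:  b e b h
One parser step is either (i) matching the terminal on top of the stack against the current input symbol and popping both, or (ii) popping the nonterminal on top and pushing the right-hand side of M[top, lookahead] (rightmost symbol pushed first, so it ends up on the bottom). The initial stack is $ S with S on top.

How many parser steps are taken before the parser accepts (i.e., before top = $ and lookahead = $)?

8

     Stack      Input      Action
  1  $ S        b e b h $  expand S → G h
  2  $ h G      b e b h $  expand G → C
  3  $ h C      b e b h $  expand C → b C b
  4  $ h b C b  b e b h $  match b
  5  $ h b C    e b h $    expand C → e
  6  $ h b e    e b h $    match e
  7  $ h b      b h $      match b
  8  $ h        h $        match h
Accept reached after 8 steps.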